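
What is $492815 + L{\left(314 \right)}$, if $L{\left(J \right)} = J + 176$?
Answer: $493305$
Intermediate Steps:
$L{\left(J \right)} = 176 + J$
$492815 + L{\left(314 \right)} = 492815 + \left(176 + 314\right) = 492815 + 490 = 493305$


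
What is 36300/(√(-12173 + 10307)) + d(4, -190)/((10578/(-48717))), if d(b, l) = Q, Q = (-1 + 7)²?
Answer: -292302/1763 - 6050*I*√1866/311 ≈ -165.8 - 840.33*I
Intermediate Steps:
Q = 36 (Q = 6² = 36)
d(b, l) = 36
36300/(√(-12173 + 10307)) + d(4, -190)/((10578/(-48717))) = 36300/(√(-12173 + 10307)) + 36/((10578/(-48717))) = 36300/(√(-1866)) + 36/((10578*(-1/48717))) = 36300/((I*√1866)) + 36/(-3526/16239) = 36300*(-I*√1866/1866) + 36*(-16239/3526) = -6050*I*√1866/311 - 292302/1763 = -292302/1763 - 6050*I*√1866/311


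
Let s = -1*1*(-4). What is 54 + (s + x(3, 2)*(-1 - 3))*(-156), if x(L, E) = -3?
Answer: -2442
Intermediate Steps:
s = 4 (s = -1*(-4) = 4)
54 + (s + x(3, 2)*(-1 - 3))*(-156) = 54 + (4 - 3*(-1 - 3))*(-156) = 54 + (4 - 3*(-4))*(-156) = 54 + (4 + 12)*(-156) = 54 + 16*(-156) = 54 - 2496 = -2442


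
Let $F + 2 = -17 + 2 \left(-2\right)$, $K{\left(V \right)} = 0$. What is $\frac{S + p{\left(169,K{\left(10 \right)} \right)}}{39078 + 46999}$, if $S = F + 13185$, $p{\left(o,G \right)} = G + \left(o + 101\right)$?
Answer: $\frac{13432}{86077} \approx 0.15605$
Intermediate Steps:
$F = -23$ ($F = -2 + \left(-17 + 2 \left(-2\right)\right) = -2 - 21 = -23$)
$p{\left(o,G \right)} = 101 + G + o$ ($p{\left(o,G \right)} = G + \left(101 + o\right) = 101 + G + o$)
$S = 13162$ ($S = -23 + 13185 = 13162$)
$\frac{S + p{\left(169,K{\left(10 \right)} \right)}}{39078 + 46999} = \frac{13162 + \left(101 + 0 + 169\right)}{39078 + 46999} = \frac{13162 + 270}{86077} = 13432 \cdot \frac{1}{86077} = \frac{13432}{86077}$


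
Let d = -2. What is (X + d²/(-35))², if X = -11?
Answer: 151321/1225 ≈ 123.53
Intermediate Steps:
(X + d²/(-35))² = (-11 + (-2)²/(-35))² = (-11 + 4*(-1/35))² = (-11 - 4/35)² = (-389/35)² = 151321/1225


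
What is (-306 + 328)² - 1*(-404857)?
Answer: 405341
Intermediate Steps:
(-306 + 328)² - 1*(-404857) = 22² + 404857 = 484 + 404857 = 405341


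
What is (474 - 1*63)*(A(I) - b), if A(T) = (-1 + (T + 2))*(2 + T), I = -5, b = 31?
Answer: -7809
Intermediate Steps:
A(T) = (1 + T)*(2 + T) (A(T) = (-1 + (2 + T))*(2 + T) = (1 + T)*(2 + T))
(474 - 1*63)*(A(I) - b) = (474 - 1*63)*((2 + (-5)² + 3*(-5)) - 1*31) = (474 - 63)*((2 + 25 - 15) - 31) = 411*(12 - 31) = 411*(-19) = -7809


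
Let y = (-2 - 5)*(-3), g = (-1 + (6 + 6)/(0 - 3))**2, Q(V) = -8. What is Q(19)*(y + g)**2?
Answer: -16928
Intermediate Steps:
g = 25 (g = (-1 + 12/(-3))**2 = (-1 + 12*(-1/3))**2 = (-1 - 4)**2 = (-5)**2 = 25)
y = 21 (y = -7*(-3) = 21)
Q(19)*(y + g)**2 = -8*(21 + 25)**2 = -8*46**2 = -8*2116 = -16928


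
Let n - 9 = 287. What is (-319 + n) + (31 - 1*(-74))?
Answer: 82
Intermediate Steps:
n = 296 (n = 9 + 287 = 296)
(-319 + n) + (31 - 1*(-74)) = (-319 + 296) + (31 - 1*(-74)) = -23 + (31 + 74) = -23 + 105 = 82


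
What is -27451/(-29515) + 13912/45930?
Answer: 167143711/135562395 ≈ 1.2330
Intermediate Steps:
-27451/(-29515) + 13912/45930 = -27451*(-1/29515) + 13912*(1/45930) = 27451/29515 + 6956/22965 = 167143711/135562395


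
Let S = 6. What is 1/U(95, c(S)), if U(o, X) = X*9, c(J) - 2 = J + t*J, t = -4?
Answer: -1/144 ≈ -0.0069444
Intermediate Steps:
c(J) = 2 - 3*J (c(J) = 2 + (J - 4*J) = 2 - 3*J)
U(o, X) = 9*X
1/U(95, c(S)) = 1/(9*(2 - 3*6)) = 1/(9*(2 - 18)) = 1/(9*(-16)) = 1/(-144) = -1/144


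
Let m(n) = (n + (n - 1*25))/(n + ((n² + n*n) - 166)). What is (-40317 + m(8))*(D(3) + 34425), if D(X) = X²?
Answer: -6941326239/5 ≈ -1.3883e+9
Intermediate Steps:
m(n) = (-25 + 2*n)/(-166 + n + 2*n²) (m(n) = (n + (n - 25))/(n + ((n² + n²) - 166)) = (n + (-25 + n))/(n + (2*n² - 166)) = (-25 + 2*n)/(n + (-166 + 2*n²)) = (-25 + 2*n)/(-166 + n + 2*n²))
(-40317 + m(8))*(D(3) + 34425) = (-40317 + (-25 + 2*8)/(-166 + 8 + 2*8²))*(3² + 34425) = (-40317 + (-25 + 16)/(-166 + 8 + 2*64))*(9 + 34425) = (-40317 - 9/(-166 + 8 + 128))*34434 = (-40317 - 9/(-30))*34434 = (-40317 - 1/30*(-9))*34434 = (-40317 + 3/10)*34434 = -403167/10*34434 = -6941326239/5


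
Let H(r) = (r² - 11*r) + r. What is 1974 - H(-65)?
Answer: -2901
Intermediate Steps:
H(r) = r² - 10*r
1974 - H(-65) = 1974 - (-65)*(-10 - 65) = 1974 - (-65)*(-75) = 1974 - 1*4875 = 1974 - 4875 = -2901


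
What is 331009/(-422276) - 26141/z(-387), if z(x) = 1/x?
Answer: 4271983115483/422276 ≈ 1.0117e+7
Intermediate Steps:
331009/(-422276) - 26141/z(-387) = 331009/(-422276) - 26141/(1/(-387)) = 331009*(-1/422276) - 26141/(-1/387) = -331009/422276 - 26141*(-387) = -331009/422276 + 10116567 = 4271983115483/422276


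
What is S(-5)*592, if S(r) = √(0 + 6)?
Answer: 592*√6 ≈ 1450.1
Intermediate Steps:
S(r) = √6
S(-5)*592 = √6*592 = 592*√6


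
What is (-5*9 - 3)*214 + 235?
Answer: -10037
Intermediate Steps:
(-5*9 - 3)*214 + 235 = (-45 - 3)*214 + 235 = -48*214 + 235 = -10272 + 235 = -10037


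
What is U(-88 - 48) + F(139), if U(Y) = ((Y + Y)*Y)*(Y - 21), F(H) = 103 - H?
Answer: -5807780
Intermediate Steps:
U(Y) = 2*Y²*(-21 + Y) (U(Y) = ((2*Y)*Y)*(-21 + Y) = (2*Y²)*(-21 + Y) = 2*Y²*(-21 + Y))
U(-88 - 48) + F(139) = 2*(-88 - 48)²*(-21 + (-88 - 48)) + (103 - 1*139) = 2*(-136)²*(-21 - 136) + (103 - 139) = 2*18496*(-157) - 36 = -5807744 - 36 = -5807780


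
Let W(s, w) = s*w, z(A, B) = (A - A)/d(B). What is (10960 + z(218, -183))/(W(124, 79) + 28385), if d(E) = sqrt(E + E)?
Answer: 10960/38181 ≈ 0.28705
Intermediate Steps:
d(E) = sqrt(2)*sqrt(E) (d(E) = sqrt(2*E) = sqrt(2)*sqrt(E))
z(A, B) = 0 (z(A, B) = (A - A)/((sqrt(2)*sqrt(B))) = 0*(sqrt(2)/(2*sqrt(B))) = 0)
(10960 + z(218, -183))/(W(124, 79) + 28385) = (10960 + 0)/(124*79 + 28385) = 10960/(9796 + 28385) = 10960/38181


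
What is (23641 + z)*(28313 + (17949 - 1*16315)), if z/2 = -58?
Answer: 704503175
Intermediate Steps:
z = -116 (z = 2*(-58) = -116)
(23641 + z)*(28313 + (17949 - 1*16315)) = (23641 - 116)*(28313 + (17949 - 1*16315)) = 23525*(28313 + (17949 - 16315)) = 23525*(28313 + 1634) = 23525*29947 = 704503175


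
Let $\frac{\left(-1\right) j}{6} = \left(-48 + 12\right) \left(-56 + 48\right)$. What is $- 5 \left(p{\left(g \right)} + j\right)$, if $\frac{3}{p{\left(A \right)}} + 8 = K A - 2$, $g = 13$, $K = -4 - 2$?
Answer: $\frac{760335}{88} \approx 8640.2$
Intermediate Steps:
$K = -6$ ($K = -4 - 2 = -6$)
$j = -1728$ ($j = - 6 \left(-48 + 12\right) \left(-56 + 48\right) = - 6 \left(\left(-36\right) \left(-8\right)\right) = \left(-6\right) 288 = -1728$)
$p{\left(A \right)} = \frac{3}{-10 - 6 A}$ ($p{\left(A \right)} = \frac{3}{-8 - \left(2 + 6 A\right)} = \frac{3}{-10 - 6 A}$)
$- 5 \left(p{\left(g \right)} + j\right) = - 5 \left(\frac{3}{2 \left(-5 - 39\right)} - 1728\right) = - 5 \left(\frac{3}{2 \left(-44\right)} - 1728\right) = - 5 \left(\frac{3}{2} \left(- \frac{1}{44}\right) - 1728\right) = - 5 \left(- \frac{3}{88} - 1728\right) = \left(-5\right) \left(- \frac{152067}{88}\right) = \frac{760335}{88}$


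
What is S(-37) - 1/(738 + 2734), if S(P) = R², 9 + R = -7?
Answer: 888831/3472 ≈ 256.00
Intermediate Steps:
R = -16 (R = -9 - 7 = -16)
S(P) = 256 (S(P) = (-16)² = 256)
S(-37) - 1/(738 + 2734) = 256 - 1/(738 + 2734) = 256 - 1/3472 = 888831/3472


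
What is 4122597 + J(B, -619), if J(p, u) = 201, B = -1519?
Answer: 4122798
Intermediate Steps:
4122597 + J(B, -619) = 4122597 + 201 = 4122798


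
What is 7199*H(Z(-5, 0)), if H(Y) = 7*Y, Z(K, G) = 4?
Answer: 201572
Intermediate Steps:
7199*H(Z(-5, 0)) = 7199*(7*4) = 7199*28 = 201572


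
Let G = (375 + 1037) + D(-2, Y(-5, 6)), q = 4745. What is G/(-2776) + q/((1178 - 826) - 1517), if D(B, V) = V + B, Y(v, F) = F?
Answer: -370544/80851 ≈ -4.5830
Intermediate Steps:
D(B, V) = B + V
G = 1416 (G = (375 + 1037) + (-2 + 6) = 1412 + 4 = 1416)
G/(-2776) + q/((1178 - 826) - 1517) = 1416/(-2776) + 4745/((1178 - 826) - 1517) = 1416*(-1/2776) + 4745/(352 - 1517) = -177/347 + 4745/(-1165) = -177/347 + 4745*(-1/1165) = -177/347 - 949/233 = -370544/80851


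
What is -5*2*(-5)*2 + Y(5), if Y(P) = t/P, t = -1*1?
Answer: 499/5 ≈ 99.800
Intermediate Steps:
t = -1
Y(P) = -1/P
-5*2*(-5)*2 + Y(5) = -5*2*(-5)*2 - 1/5 = -(-50)*2 - 1*⅕ = -5*(-20) - ⅕ = 100 - ⅕ = 499/5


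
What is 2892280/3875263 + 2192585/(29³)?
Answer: 8567383341775/94513789307 ≈ 90.647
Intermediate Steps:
2892280/3875263 + 2192585/(29³) = 2892280*(1/3875263) + 2192585/24389 = 2892280/3875263 + 2192585*(1/24389) = 2892280/3875263 + 2192585/24389 = 8567383341775/94513789307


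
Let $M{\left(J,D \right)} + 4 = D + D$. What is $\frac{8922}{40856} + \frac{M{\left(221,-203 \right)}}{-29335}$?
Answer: $\frac{27847783}{119851076} \approx 0.23235$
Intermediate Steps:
$M{\left(J,D \right)} = -4 + 2 D$ ($M{\left(J,D \right)} = -4 + \left(D + D\right) = -4 + 2 D$)
$\frac{8922}{40856} + \frac{M{\left(221,-203 \right)}}{-29335} = \frac{8922}{40856} + \frac{-4 + 2 \left(-203\right)}{-29335} = 8922 \cdot \frac{1}{40856} + \left(-4 - 406\right) \left(- \frac{1}{29335}\right) = \frac{4461}{20428} - - \frac{82}{5867} = \frac{4461}{20428} + \frac{82}{5867} = \frac{27847783}{119851076}$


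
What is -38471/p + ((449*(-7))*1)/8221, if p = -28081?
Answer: 228011508/230853901 ≈ 0.98769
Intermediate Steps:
-38471/p + ((449*(-7))*1)/8221 = -38471/(-28081) + ((449*(-7))*1)/8221 = -38471*(-1/28081) - 3143*1*(1/8221) = 38471/28081 - 3143*1/8221 = 38471/28081 - 3143/8221 = 228011508/230853901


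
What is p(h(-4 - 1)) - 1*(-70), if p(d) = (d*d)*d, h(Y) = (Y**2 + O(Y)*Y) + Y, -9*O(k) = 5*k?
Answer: 217405/729 ≈ 298.22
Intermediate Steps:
O(k) = -5*k/9
h(Y) = Y + 4*Y**2/9 (h(Y) = (Y**2 + (-5*Y/9)*Y) + Y = (Y**2 - 5*Y**2/9) + Y = 4*Y**2/9 + Y = Y + 4*Y**2/9)
p(d) = d**3 (p(d) = d**2*d = d**3)
p(h(-4 - 1)) - 1*(-70) = ((-4 - 1)*(9 + 4*(-4 - 1))/9)**3 - 1*(-70) = ((1/9)*(-5)*(9 + 4*(-5)))**3 + 70 = ((1/9)*(-5)*(9 - 20))**3 + 70 = ((1/9)*(-5)*(-11))**3 + 70 = (55/9)**3 + 70 = 166375/729 + 70 = 217405/729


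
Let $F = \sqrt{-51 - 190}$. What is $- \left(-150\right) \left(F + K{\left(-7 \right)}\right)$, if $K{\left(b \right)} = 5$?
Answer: $750 + 150 i \sqrt{241} \approx 750.0 + 2328.6 i$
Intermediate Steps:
$F = i \sqrt{241}$ ($F = \sqrt{-241} = i \sqrt{241} \approx 15.524 i$)
$- \left(-150\right) \left(F + K{\left(-7 \right)}\right) = - \left(-150\right) \left(i \sqrt{241} + 5\right) = - \left(-150\right) \left(5 + i \sqrt{241}\right) = - (-750 - 150 i \sqrt{241}) = 750 + 150 i \sqrt{241}$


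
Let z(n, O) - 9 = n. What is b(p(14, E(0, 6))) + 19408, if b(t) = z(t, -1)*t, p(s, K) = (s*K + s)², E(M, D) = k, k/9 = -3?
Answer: 17556401888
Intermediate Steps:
z(n, O) = 9 + n
k = -27 (k = 9*(-3) = -27)
E(M, D) = -27
p(s, K) = (s + K*s)² (p(s, K) = (K*s + s)² = (s + K*s)²)
b(t) = t*(9 + t) (b(t) = (9 + t)*t = t*(9 + t))
b(p(14, E(0, 6))) + 19408 = (14²*(1 - 27)²)*(9 + 14²*(1 - 27)²) + 19408 = (196*(-26)²)*(9 + 196*(-26)²) + 19408 = (196*676)*(9 + 196*676) + 19408 = 132496*(9 + 132496) + 19408 = 132496*132505 + 19408 = 17556382480 + 19408 = 17556401888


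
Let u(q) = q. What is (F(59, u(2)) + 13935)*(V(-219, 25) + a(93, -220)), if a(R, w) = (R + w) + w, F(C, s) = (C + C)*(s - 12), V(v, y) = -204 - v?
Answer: -4234660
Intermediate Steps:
F(C, s) = 2*C*(-12 + s) (F(C, s) = (2*C)*(-12 + s) = 2*C*(-12 + s))
a(R, w) = R + 2*w
(F(59, u(2)) + 13935)*(V(-219, 25) + a(93, -220)) = (2*59*(-12 + 2) + 13935)*((-204 - 1*(-219)) + (93 + 2*(-220))) = (2*59*(-10) + 13935)*((-204 + 219) + (93 - 440)) = (-1180 + 13935)*(15 - 347) = 12755*(-332) = -4234660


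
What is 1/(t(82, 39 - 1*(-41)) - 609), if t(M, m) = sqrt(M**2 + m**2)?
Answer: -609/357757 - 2*sqrt(3281)/357757 ≈ -0.0020225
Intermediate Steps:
1/(t(82, 39 - 1*(-41)) - 609) = 1/(sqrt(82**2 + (39 - 1*(-41))**2) - 609) = 1/(sqrt(6724 + (39 + 41)**2) - 609) = 1/(sqrt(6724 + 80**2) - 609) = 1/(sqrt(6724 + 6400) - 609) = 1/(sqrt(13124) - 609) = 1/(2*sqrt(3281) - 609) = 1/(-609 + 2*sqrt(3281))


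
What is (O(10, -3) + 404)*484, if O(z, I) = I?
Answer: 194084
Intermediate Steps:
(O(10, -3) + 404)*484 = (-3 + 404)*484 = 401*484 = 194084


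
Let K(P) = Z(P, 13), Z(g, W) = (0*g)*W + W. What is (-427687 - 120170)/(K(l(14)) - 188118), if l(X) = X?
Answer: 547857/188105 ≈ 2.9125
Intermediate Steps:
Z(g, W) = W (Z(g, W) = 0*W + W = 0 + W = W)
K(P) = 13
(-427687 - 120170)/(K(l(14)) - 188118) = (-427687 - 120170)/(13 - 188118) = -547857/(-188105) = -547857*(-1/188105) = 547857/188105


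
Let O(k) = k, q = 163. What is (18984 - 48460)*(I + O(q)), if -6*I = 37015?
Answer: 531113306/3 ≈ 1.7704e+8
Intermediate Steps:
I = -37015/6 (I = -1/6*37015 = -37015/6 ≈ -6169.2)
(18984 - 48460)*(I + O(q)) = (18984 - 48460)*(-37015/6 + 163) = -29476*(-36037/6) = 531113306/3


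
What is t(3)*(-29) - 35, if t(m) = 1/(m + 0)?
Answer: -134/3 ≈ -44.667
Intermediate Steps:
t(m) = 1/m
t(3)*(-29) - 35 = -29/3 - 35 = -134/3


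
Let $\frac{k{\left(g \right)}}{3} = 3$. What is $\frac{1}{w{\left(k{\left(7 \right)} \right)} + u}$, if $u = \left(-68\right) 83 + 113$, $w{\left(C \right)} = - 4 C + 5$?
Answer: $- \frac{1}{5562} \approx -0.00017979$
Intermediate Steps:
$k{\left(g \right)} = 9$ ($k{\left(g \right)} = 3 \cdot 3 = 9$)
$w{\left(C \right)} = 5 - 4 C$
$u = -5531$ ($u = -5644 + 113 = -5531$)
$\frac{1}{w{\left(k{\left(7 \right)} \right)} + u} = \frac{1}{\left(5 - 36\right) - 5531} = \frac{1}{-31 - 5531} = \frac{1}{-5562} = - \frac{1}{5562}$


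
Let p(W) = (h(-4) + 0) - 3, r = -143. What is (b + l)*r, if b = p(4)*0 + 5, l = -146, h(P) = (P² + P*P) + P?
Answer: 20163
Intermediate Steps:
h(P) = P + 2*P² (h(P) = (P² + P²) + P = 2*P² + P = P + 2*P²)
p(W) = 25 (p(W) = (-4*(1 + 2*(-4)) + 0) - 3 = (-4*(1 - 8) + 0) - 3 = (-4*(-7) + 0) - 3 = (28 + 0) - 3 = 28 - 3 = 25)
b = 5 (b = 25*0 + 5 = 0 + 5 = 5)
(b + l)*r = (5 - 146)*(-143) = -141*(-143) = 20163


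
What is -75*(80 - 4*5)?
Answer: -4500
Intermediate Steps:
-75*(80 - 4*5) = -75*(80 - 20) = -75*60 = -4500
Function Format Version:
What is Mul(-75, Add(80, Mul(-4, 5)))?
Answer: -4500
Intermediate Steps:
Mul(-75, Add(80, Mul(-4, 5))) = Mul(-75, Add(80, -20)) = Mul(-75, 60) = -4500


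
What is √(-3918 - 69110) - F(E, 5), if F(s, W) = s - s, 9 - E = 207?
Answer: 2*I*√18257 ≈ 270.24*I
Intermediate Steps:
E = -198 (E = 9 - 1*207 = 9 - 207 = -198)
F(s, W) = 0
√(-3918 - 69110) - F(E, 5) = √(-3918 - 69110) - 1*0 = √(-73028) + 0 = 2*I*√18257 + 0 = 2*I*√18257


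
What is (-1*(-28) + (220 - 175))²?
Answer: 5329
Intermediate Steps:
(-1*(-28) + (220 - 175))² = (28 + 45)² = 73² = 5329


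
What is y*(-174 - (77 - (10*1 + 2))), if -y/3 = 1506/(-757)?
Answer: -1079802/757 ≈ -1426.4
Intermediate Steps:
y = 4518/757 (y = -4518/(-757) = -4518*(-1)/757 = -3*(-1506/757) = 4518/757 ≈ 5.9683)
y*(-174 - (77 - (10*1 + 2))) = 4518*(-174 - (77 - (10*1 + 2)))/757 = 4518*(-174 - (77 - (10 + 2)))/757 = 4518*(-174 - (77 - 1*12))/757 = 4518*(-174 - (77 - 12))/757 = 4518*(-174 - 1*65)/757 = 4518*(-174 - 65)/757 = (4518/757)*(-239) = -1079802/757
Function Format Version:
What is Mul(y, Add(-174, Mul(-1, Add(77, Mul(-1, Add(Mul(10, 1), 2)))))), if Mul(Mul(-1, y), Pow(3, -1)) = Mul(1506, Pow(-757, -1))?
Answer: Rational(-1079802, 757) ≈ -1426.4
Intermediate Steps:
y = Rational(4518, 757) (y = Mul(-3, Mul(1506, Pow(-757, -1))) = Mul(-3, Mul(1506, Rational(-1, 757))) = Mul(-3, Rational(-1506, 757)) = Rational(4518, 757) ≈ 5.9683)
Mul(y, Add(-174, Mul(-1, Add(77, Mul(-1, Add(Mul(10, 1), 2)))))) = Mul(Rational(4518, 757), Add(-174, Mul(-1, Add(77, Mul(-1, Add(Mul(10, 1), 2)))))) = Mul(Rational(4518, 757), Add(-174, Mul(-1, Add(77, Mul(-1, Add(10, 2)))))) = Mul(Rational(4518, 757), Add(-174, Mul(-1, Add(77, Mul(-1, 12))))) = Mul(Rational(4518, 757), Add(-174, Mul(-1, Add(77, -12)))) = Mul(Rational(4518, 757), Add(-174, Mul(-1, 65))) = Mul(Rational(4518, 757), Add(-174, -65)) = Mul(Rational(4518, 757), -239) = Rational(-1079802, 757)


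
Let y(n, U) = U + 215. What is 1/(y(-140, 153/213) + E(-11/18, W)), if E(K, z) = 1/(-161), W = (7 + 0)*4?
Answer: 11431/2465805 ≈ 0.0046358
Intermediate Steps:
y(n, U) = 215 + U
W = 28 (W = 7*4 = 28)
E(K, z) = -1/161
1/(y(-140, 153/213) + E(-11/18, W)) = 1/((215 + 153/213) - 1/161) = 1/((215 + 153*(1/213)) - 1/161) = 1/((215 + 51/71) - 1/161) = 1/(15316/71 - 1/161) = 1/(2465805/11431) = 11431/2465805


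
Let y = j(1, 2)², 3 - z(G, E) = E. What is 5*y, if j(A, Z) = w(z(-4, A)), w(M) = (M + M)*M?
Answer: 320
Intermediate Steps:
z(G, E) = 3 - E
w(M) = 2*M² (w(M) = (2*M)*M = 2*M²)
j(A, Z) = 2*(3 - A)²
y = 64 (y = (2*(-3 + 1)²)² = (2*(-2)²)² = (2*4)² = 8² = 64)
5*y = 5*64 = 320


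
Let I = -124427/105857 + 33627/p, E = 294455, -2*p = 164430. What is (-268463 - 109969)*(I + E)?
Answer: -11972644117809748032/107444855 ≈ -1.1143e+11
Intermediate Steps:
p = -82215 (p = -½*164430 = -82215)
I = -4596473048/2901011085 (I = -124427/105857 + 33627/(-82215) = -124427*1/105857 + 33627*(-1/82215) = -124427/105857 - 11209/27405 = -4596473048/2901011085 ≈ -1.5844)
(-268463 - 109969)*(I + E) = (-268463 - 109969)*(-4596473048/2901011085 + 294455) = -378432*854212622560627/2901011085 = -11972644117809748032/107444855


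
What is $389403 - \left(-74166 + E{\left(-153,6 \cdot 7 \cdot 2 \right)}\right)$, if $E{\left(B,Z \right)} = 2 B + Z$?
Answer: $463791$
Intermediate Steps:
$E{\left(B,Z \right)} = Z + 2 B$
$389403 - \left(-74166 + E{\left(-153,6 \cdot 7 \cdot 2 \right)}\right) = 389403 - \left(-74166 - 306 + 6 \cdot 7 \cdot 2\right) = 389403 + \left(74166 - \left(42 \cdot 2 - 306\right)\right) = 389403 + \left(74166 - \left(84 - 306\right)\right) = 389403 + \left(74166 - -222\right) = 389403 + \left(74166 + 222\right) = 389403 + 74388 = 463791$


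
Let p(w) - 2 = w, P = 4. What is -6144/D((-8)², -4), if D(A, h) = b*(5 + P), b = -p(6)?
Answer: 256/3 ≈ 85.333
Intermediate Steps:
p(w) = 2 + w
b = -8 (b = -(2 + 6) = -1*8 = -8)
D(A, h) = -72 (D(A, h) = -8*(5 + 4) = -8*9 = -72)
-6144/D((-8)², -4) = -6144/(-72) = -6144*(-1/72) = 256/3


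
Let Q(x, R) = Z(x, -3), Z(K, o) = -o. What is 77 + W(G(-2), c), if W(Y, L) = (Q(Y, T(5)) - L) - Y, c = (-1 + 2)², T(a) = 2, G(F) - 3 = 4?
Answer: 72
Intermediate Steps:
G(F) = 7 (G(F) = 3 + 4 = 7)
Q(x, R) = 3 (Q(x, R) = -1*(-3) = 3)
c = 1 (c = 1² = 1)
W(Y, L) = 3 - L - Y (W(Y, L) = (3 - L) - Y = 3 - L - Y)
77 + W(G(-2), c) = 77 + (3 - 1*1 - 1*7) = 77 + (3 - 1 - 7) = 77 - 5 = 72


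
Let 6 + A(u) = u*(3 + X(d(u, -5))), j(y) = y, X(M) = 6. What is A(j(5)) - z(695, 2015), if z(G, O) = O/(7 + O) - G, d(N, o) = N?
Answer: 1482133/2022 ≈ 733.00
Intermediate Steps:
z(G, O) = -G + O/(7 + O) (z(G, O) = O/(7 + O) - G = -G + O/(7 + O))
A(u) = -6 + 9*u (A(u) = -6 + u*(3 + 6) = -6 + u*9 = -6 + 9*u)
A(j(5)) - z(695, 2015) = (-6 + 9*5) - (2015 - 7*695 - 1*695*2015)/(7 + 2015) = (-6 + 45) - (2015 - 4865 - 1400425)/2022 = 39 - (-1403275)/2022 = 39 - 1*(-1403275/2022) = 39 + 1403275/2022 = 1482133/2022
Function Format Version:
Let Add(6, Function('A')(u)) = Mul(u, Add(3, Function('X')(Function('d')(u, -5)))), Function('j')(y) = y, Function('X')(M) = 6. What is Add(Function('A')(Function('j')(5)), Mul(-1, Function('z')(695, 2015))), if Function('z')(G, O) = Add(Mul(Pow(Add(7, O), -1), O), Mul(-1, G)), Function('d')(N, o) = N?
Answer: Rational(1482133, 2022) ≈ 733.00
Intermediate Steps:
Function('z')(G, O) = Add(Mul(-1, G), Mul(O, Pow(Add(7, O), -1))) (Function('z')(G, O) = Add(Mul(O, Pow(Add(7, O), -1)), Mul(-1, G)) = Add(Mul(-1, G), Mul(O, Pow(Add(7, O), -1))))
Function('A')(u) = Add(-6, Mul(9, u)) (Function('A')(u) = Add(-6, Mul(u, Add(3, 6))) = Add(-6, Mul(u, 9)) = Add(-6, Mul(9, u)))
Add(Function('A')(Function('j')(5)), Mul(-1, Function('z')(695, 2015))) = Add(Add(-6, Mul(9, 5)), Mul(-1, Mul(Pow(Add(7, 2015), -1), Add(2015, Mul(-7, 695), Mul(-1, 695, 2015))))) = Add(Add(-6, 45), Mul(-1, Mul(Pow(2022, -1), Add(2015, -4865, -1400425)))) = Add(39, Mul(-1, Mul(Rational(1, 2022), -1403275))) = Add(39, Mul(-1, Rational(-1403275, 2022))) = Add(39, Rational(1403275, 2022)) = Rational(1482133, 2022)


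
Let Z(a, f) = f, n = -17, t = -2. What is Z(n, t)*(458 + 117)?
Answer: -1150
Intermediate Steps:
Z(n, t)*(458 + 117) = -2*(458 + 117) = -2*575 = -1150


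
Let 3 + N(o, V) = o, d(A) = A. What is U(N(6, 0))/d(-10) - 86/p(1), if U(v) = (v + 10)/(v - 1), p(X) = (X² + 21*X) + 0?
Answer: -1003/220 ≈ -4.5591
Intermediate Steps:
p(X) = X² + 21*X
N(o, V) = -3 + o
U(v) = (10 + v)/(-1 + v)
U(N(6, 0))/d(-10) - 86/p(1) = ((10 + (-3 + 6))/(-1 + (-3 + 6)))/(-10) - 86/(21 + 1) = ((10 + 3)/(-1 + 3))*(-⅒) - 86/(1*22) = (13/2)*(-⅒) - 86/22 = ((½)*13)*(-⅒) - 86*1/22 = (13/2)*(-⅒) - 43/11 = -13/20 - 43/11 = -1003/220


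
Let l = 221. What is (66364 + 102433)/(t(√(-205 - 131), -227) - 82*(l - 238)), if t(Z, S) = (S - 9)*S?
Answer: 168797/54966 ≈ 3.0709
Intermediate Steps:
t(Z, S) = S*(-9 + S) (t(Z, S) = (-9 + S)*S = S*(-9 + S))
(66364 + 102433)/(t(√(-205 - 131), -227) - 82*(l - 238)) = (66364 + 102433)/(-227*(-9 - 227) - 82*(221 - 238)) = 168797/(-227*(-236) - 82*(-17)) = 168797/(53572 + 1394) = 168797/54966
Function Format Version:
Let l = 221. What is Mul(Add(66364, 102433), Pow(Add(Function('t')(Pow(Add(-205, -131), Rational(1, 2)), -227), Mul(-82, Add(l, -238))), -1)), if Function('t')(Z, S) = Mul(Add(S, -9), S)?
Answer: Rational(168797, 54966) ≈ 3.0709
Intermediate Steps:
Function('t')(Z, S) = Mul(S, Add(-9, S)) (Function('t')(Z, S) = Mul(Add(-9, S), S) = Mul(S, Add(-9, S)))
Mul(Add(66364, 102433), Pow(Add(Function('t')(Pow(Add(-205, -131), Rational(1, 2)), -227), Mul(-82, Add(l, -238))), -1)) = Mul(Add(66364, 102433), Pow(Add(Mul(-227, Add(-9, -227)), Mul(-82, Add(221, -238))), -1)) = Mul(168797, Pow(Add(Mul(-227, -236), Mul(-82, -17)), -1)) = Mul(168797, Pow(Add(53572, 1394), -1)) = Mul(168797, Pow(54966, -1)) = Mul(168797, Rational(1, 54966)) = Rational(168797, 54966)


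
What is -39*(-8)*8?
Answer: 2496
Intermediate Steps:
-39*(-8)*8 = 312*8 = 2496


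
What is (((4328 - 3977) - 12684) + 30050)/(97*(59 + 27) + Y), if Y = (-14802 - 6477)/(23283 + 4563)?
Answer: 164449194/77423351 ≈ 2.1240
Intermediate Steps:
Y = -7093/9282 (Y = -21279/27846 = -21279*1/27846 = -7093/9282 ≈ -0.76417)
(((4328 - 3977) - 12684) + 30050)/(97*(59 + 27) + Y) = (((4328 - 3977) - 12684) + 30050)/(97*(59 + 27) - 7093/9282) = ((351 - 12684) + 30050)/(97*86 - 7093/9282) = (-12333 + 30050)/(8342 - 7093/9282) = 17717/(77423351/9282) = 17717*(9282/77423351) = 164449194/77423351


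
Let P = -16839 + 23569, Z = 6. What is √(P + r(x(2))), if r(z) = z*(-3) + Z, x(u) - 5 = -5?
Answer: 4*√421 ≈ 82.073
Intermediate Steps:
x(u) = 0 (x(u) = 5 - 5 = 0)
P = 6730
r(z) = 6 - 3*z (r(z) = z*(-3) + 6 = -3*z + 6 = 6 - 3*z)
√(P + r(x(2))) = √(6730 + (6 - 3*0)) = √(6730 + (6 + 0)) = √(6730 + 6) = √6736 = 4*√421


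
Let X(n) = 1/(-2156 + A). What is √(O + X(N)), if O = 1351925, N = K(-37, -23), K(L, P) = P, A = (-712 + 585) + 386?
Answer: 2*√1216262367607/1897 ≈ 1162.7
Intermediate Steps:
A = 259 (A = -127 + 386 = 259)
N = -23
X(n) = -1/1897 (X(n) = 1/(-2156 + 259) = 1/(-1897) = -1/1897)
√(O + X(N)) = √(1351925 - 1/1897) = √(2564601724/1897) = 2*√1216262367607/1897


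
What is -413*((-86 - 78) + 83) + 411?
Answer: 33864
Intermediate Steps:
-413*((-86 - 78) + 83) + 411 = -413*(-164 + 83) + 411 = -413*(-81) + 411 = 33453 + 411 = 33864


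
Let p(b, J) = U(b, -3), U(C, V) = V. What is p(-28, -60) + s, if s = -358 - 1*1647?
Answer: -2008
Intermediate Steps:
p(b, J) = -3
s = -2005 (s = -358 - 1647 = -2005)
p(-28, -60) + s = -3 - 2005 = -2008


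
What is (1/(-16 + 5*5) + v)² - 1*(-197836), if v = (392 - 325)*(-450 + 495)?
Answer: 752387212/81 ≈ 9.2887e+6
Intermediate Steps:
v = 3015 (v = 67*45 = 3015)
(1/(-16 + 5*5) + v)² - 1*(-197836) = (1/(-16 + 5*5) + 3015)² - 1*(-197836) = (1/(-16 + 25) + 3015)² + 197836 = (1/9 + 3015)² + 197836 = (⅑ + 3015)² + 197836 = (27136/9)² + 197836 = 736362496/81 + 197836 = 752387212/81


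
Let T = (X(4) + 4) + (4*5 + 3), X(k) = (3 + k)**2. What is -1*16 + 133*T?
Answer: 10092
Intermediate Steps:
T = 76 (T = ((3 + 4)**2 + 4) + (4*5 + 3) = (7**2 + 4) + (20 + 3) = (49 + 4) + 23 = 53 + 23 = 76)
-1*16 + 133*T = -1*16 + 133*76 = -16 + 10108 = 10092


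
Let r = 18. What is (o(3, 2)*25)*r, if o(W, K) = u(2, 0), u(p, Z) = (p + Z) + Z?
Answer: 900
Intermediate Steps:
u(p, Z) = p + 2*Z (u(p, Z) = (Z + p) + Z = p + 2*Z)
o(W, K) = 2 (o(W, K) = 2 + 2*0 = 2 + 0 = 2)
(o(3, 2)*25)*r = (2*25)*18 = 50*18 = 900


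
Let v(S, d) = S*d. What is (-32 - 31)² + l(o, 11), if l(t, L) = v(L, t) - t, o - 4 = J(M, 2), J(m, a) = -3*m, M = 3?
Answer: 3919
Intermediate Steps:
o = -5 (o = 4 - 3*3 = 4 - 9 = -5)
l(t, L) = -t + L*t (l(t, L) = L*t - t = -t + L*t)
(-32 - 31)² + l(o, 11) = (-32 - 31)² - 5*(-1 + 11) = (-63)² - 5*10 = 3969 - 50 = 3919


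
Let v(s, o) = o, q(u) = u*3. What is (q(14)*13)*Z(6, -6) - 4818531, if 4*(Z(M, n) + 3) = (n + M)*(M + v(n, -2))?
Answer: -4820169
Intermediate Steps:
q(u) = 3*u
Z(M, n) = -3 + (-2 + M)*(M + n)/4 (Z(M, n) = -3 + ((n + M)*(M - 2))/4 = -3 + ((M + n)*(-2 + M))/4 = -3 + ((-2 + M)*(M + n))/4 = -3 + (-2 + M)*(M + n)/4)
(q(14)*13)*Z(6, -6) - 4818531 = ((3*14)*13)*(-3 - ½*6 - ½*(-6) + (¼)*6² + (¼)*6*(-6)) - 4818531 = (42*13)*(-3 - 3 + 3 + (¼)*36 - 9) - 4818531 = 546*(-3 - 3 + 3 + 9 - 9) - 4818531 = 546*(-3) - 4818531 = -1638 - 4818531 = -4820169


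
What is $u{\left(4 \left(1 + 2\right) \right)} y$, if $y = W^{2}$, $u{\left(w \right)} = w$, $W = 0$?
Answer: $0$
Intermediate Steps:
$y = 0$ ($y = 0^{2} = 0$)
$u{\left(4 \left(1 + 2\right) \right)} y = 4 \left(1 + 2\right) 0 = 4 \cdot 3 \cdot 0 = 12 \cdot 0 = 0$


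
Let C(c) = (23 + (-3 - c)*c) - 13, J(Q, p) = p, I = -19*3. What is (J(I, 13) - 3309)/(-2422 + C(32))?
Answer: 824/883 ≈ 0.93318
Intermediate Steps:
I = -57
C(c) = 10 + c*(-3 - c) (C(c) = (23 + c*(-3 - c)) - 13 = 10 + c*(-3 - c))
(J(I, 13) - 3309)/(-2422 + C(32)) = (13 - 3309)/(-2422 + (10 - 1*32² - 3*32)) = -3296/(-2422 + (10 - 1*1024 - 96)) = -3296/(-2422 + (10 - 1024 - 96)) = -3296/(-2422 - 1110) = -3296/(-3532) = -3296*(-1/3532) = 824/883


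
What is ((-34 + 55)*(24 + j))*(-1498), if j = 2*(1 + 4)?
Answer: -1069572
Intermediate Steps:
j = 10 (j = 2*5 = 10)
((-34 + 55)*(24 + j))*(-1498) = ((-34 + 55)*(24 + 10))*(-1498) = (21*34)*(-1498) = 714*(-1498) = -1069572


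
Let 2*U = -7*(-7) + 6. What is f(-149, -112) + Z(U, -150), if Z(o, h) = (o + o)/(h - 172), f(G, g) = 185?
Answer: 59515/322 ≈ 184.83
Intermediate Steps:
U = 55/2 (U = (-7*(-7) + 6)/2 = (49 + 6)/2 = (½)*55 = 55/2 ≈ 27.500)
Z(o, h) = 2*o/(-172 + h) (Z(o, h) = (2*o)/(-172 + h) = 2*o/(-172 + h))
f(-149, -112) + Z(U, -150) = 185 + 2*(55/2)/(-172 - 150) = 185 + 2*(55/2)/(-322) = 185 + 2*(55/2)*(-1/322) = 185 - 55/322 = 59515/322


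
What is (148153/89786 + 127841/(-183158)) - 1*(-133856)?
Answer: 550320203696019/4111256047 ≈ 1.3386e+5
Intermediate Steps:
(148153/89786 + 127841/(-183158)) - 1*(-133856) = (148153*(1/89786) + 127841*(-1/183158)) + 133856 = (148153/89786 - 127841/183158) + 133856 = 3914268787/4111256047 + 133856 = 550320203696019/4111256047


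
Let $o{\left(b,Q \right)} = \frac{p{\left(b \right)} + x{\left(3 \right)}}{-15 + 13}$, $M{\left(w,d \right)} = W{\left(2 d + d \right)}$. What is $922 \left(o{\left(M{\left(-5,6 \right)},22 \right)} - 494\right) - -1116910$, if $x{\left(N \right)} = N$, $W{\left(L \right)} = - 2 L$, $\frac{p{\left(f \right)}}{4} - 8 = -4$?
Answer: $652683$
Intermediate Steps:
$p{\left(f \right)} = 16$ ($p{\left(f \right)} = 32 + 4 \left(-4\right) = 32 - 16 = 16$)
$M{\left(w,d \right)} = - 6 d$ ($M{\left(w,d \right)} = - 2 \left(2 d + d\right) = - 2 \cdot 3 d = - 6 d$)
$o{\left(b,Q \right)} = - \frac{19}{2}$ ($o{\left(b,Q \right)} = \frac{16 + 3}{-15 + 13} = \frac{19}{-2} = 19 \left(- \frac{1}{2}\right) = - \frac{19}{2}$)
$922 \left(o{\left(M{\left(-5,6 \right)},22 \right)} - 494\right) - -1116910 = 922 \left(- \frac{19}{2} - 494\right) - -1116910 = 922 \left(- \frac{1007}{2}\right) + 1116910 = -464227 + 1116910 = 652683$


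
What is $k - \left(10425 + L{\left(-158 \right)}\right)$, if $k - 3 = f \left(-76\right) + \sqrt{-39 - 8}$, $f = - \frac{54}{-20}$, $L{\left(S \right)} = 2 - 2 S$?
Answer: $- \frac{54726}{5} + i \sqrt{47} \approx -10945.0 + 6.8557 i$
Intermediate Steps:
$f = \frac{27}{10}$ ($f = \left(-54\right) \left(- \frac{1}{20}\right) = \frac{27}{10} \approx 2.7$)
$k = - \frac{1011}{5} + i \sqrt{47}$ ($k = 3 + \left(\frac{27}{10} \left(-76\right) + \sqrt{-39 - 8}\right) = 3 - \left(\frac{1026}{5} - \sqrt{-47}\right) = 3 - \left(\frac{1026}{5} - i \sqrt{47}\right) = - \frac{1011}{5} + i \sqrt{47} \approx -202.2 + 6.8557 i$)
$k - \left(10425 + L{\left(-158 \right)}\right) = \left(- \frac{1011}{5} + i \sqrt{47}\right) - \left(10425 + \left(2 - -316\right)\right) = \left(- \frac{1011}{5} + i \sqrt{47}\right) - \left(10425 + \left(2 + 316\right)\right) = \left(- \frac{1011}{5} + i \sqrt{47}\right) - \left(10425 + 318\right) = \left(- \frac{1011}{5} + i \sqrt{47}\right) - 10743 = - \frac{54726}{5} + i \sqrt{47}$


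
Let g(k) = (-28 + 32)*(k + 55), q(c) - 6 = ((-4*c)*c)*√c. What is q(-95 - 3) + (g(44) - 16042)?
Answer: -15640 - 268912*I*√2 ≈ -15640.0 - 3.803e+5*I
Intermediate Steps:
q(c) = 6 - 4*c^(5/2) (q(c) = 6 + ((-4*c)*c)*√c = 6 + (-4*c²)*√c = 6 - 4*c^(5/2))
g(k) = 220 + 4*k (g(k) = 4*(55 + k) = 220 + 4*k)
q(-95 - 3) + (g(44) - 16042) = (6 - 4*(-95 - 3)^(5/2)) + ((220 + 4*44) - 16042) = (6 - 268912*I*√2) + ((220 + 176) - 16042) = (6 - 268912*I*√2) + (396 - 16042) = (6 - 268912*I*√2) - 15646 = -15640 - 268912*I*√2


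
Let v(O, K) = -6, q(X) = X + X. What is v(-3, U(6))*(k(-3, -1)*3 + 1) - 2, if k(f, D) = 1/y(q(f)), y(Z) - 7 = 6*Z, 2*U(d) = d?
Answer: -214/29 ≈ -7.3793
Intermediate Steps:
q(X) = 2*X
U(d) = d/2
y(Z) = 7 + 6*Z
k(f, D) = 1/(7 + 12*f) (k(f, D) = 1/(7 + 6*(2*f)) = 1/(7 + 12*f))
v(-3, U(6))*(k(-3, -1)*3 + 1) - 2 = -6*(3/(7 + 12*(-3)) + 1) - 2 = -6*(3/(7 - 36) + 1) - 2 = -6*(3/(-29) + 1) - 2 = -6*(-1/29*3 + 1) - 2 = -6*(-3/29 + 1) - 2 = -6*26/29 - 2 = -156/29 - 2 = -214/29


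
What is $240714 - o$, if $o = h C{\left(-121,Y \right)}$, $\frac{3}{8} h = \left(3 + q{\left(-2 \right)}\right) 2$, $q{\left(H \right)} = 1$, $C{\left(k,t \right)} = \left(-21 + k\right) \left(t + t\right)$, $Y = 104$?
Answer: $\frac{2612446}{3} \approx 8.7082 \cdot 10^{5}$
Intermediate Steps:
$C{\left(k,t \right)} = 2 t \left(-21 + k\right)$ ($C{\left(k,t \right)} = \left(-21 + k\right) 2 t = 2 t \left(-21 + k\right)$)
$h = \frac{64}{3}$ ($h = \frac{8 \left(3 + 1\right) 2}{3} = \frac{8 \cdot 4 \cdot 2}{3} = \frac{8}{3} \cdot 8 = \frac{64}{3} \approx 21.333$)
$o = - \frac{1890304}{3}$ ($o = \frac{64 \cdot 2 \cdot 104 \left(-21 - 121\right)}{3} = \frac{64 \cdot 2 \cdot 104 \left(-142\right)}{3} = \frac{64}{3} \left(-29536\right) = - \frac{1890304}{3} \approx -6.301 \cdot 10^{5}$)
$240714 - o = 240714 - - \frac{1890304}{3} = 240714 + \frac{1890304}{3} = \frac{2612446}{3}$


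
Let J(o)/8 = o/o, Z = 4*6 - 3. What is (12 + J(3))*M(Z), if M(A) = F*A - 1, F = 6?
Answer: 2500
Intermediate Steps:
Z = 21 (Z = 24 - 3 = 21)
M(A) = -1 + 6*A (M(A) = 6*A - 1 = -1 + 6*A)
J(o) = 8 (J(o) = 8*(o/o) = 8*1 = 8)
(12 + J(3))*M(Z) = (12 + 8)*(-1 + 6*21) = 20*(-1 + 126) = 20*125 = 2500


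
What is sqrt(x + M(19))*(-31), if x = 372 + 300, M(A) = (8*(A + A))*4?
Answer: -124*sqrt(118) ≈ -1347.0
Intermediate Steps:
M(A) = 64*A (M(A) = (8*(2*A))*4 = (16*A)*4 = 64*A)
x = 672
sqrt(x + M(19))*(-31) = sqrt(672 + 64*19)*(-31) = sqrt(672 + 1216)*(-31) = sqrt(1888)*(-31) = (4*sqrt(118))*(-31) = -124*sqrt(118)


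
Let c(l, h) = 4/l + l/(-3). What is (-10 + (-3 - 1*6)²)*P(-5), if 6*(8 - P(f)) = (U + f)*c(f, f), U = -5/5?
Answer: 9443/15 ≈ 629.53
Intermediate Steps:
c(l, h) = 4/l - l/3 (c(l, h) = 4/l + l*(-⅓) = 4/l - l/3)
U = -1 (U = -5*⅕ = -1)
P(f) = 8 - (-1 + f)*(4/f - f/3)/6
(-10 + (-3 - 1*6)²)*P(-5) = (-10 + (-3 - 1*6)²)*((1/18)*(12 - 1*(-5)² - 5*(132 + (-5)²))/(-5)) = (-10 + (-3 - 6)²)*((1/18)*(-⅕)*(12 - 1*25 - 5*(132 + 25))) = (-10 + (-9)²)*((1/18)*(-⅕)*(12 - 25 - 5*157)) = (-10 + 81)*((1/18)*(-⅕)*(12 - 25 - 785)) = 71*((1/18)*(-⅕)*(-798)) = 71*(133/15) = 9443/15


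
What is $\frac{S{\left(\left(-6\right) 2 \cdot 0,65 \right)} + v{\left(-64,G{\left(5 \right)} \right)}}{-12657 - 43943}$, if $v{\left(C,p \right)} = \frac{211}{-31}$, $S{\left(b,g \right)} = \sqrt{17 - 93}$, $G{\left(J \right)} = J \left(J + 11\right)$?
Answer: $\frac{211}{1754600} - \frac{i \sqrt{19}}{28300} \approx 0.00012026 - 0.00015402 i$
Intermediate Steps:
$G{\left(J \right)} = J \left(11 + J\right)$
$S{\left(b,g \right)} = 2 i \sqrt{19}$ ($S{\left(b,g \right)} = \sqrt{-76} = 2 i \sqrt{19}$)
$v{\left(C,p \right)} = - \frac{211}{31}$ ($v{\left(C,p \right)} = 211 \left(- \frac{1}{31}\right) = - \frac{211}{31}$)
$\frac{S{\left(\left(-6\right) 2 \cdot 0,65 \right)} + v{\left(-64,G{\left(5 \right)} \right)}}{-12657 - 43943} = \frac{2 i \sqrt{19} - \frac{211}{31}}{-12657 - 43943} = \frac{- \frac{211}{31} + 2 i \sqrt{19}}{-56600} = \left(- \frac{211}{31} + 2 i \sqrt{19}\right) \left(- \frac{1}{56600}\right) = \frac{211}{1754600} - \frac{i \sqrt{19}}{28300}$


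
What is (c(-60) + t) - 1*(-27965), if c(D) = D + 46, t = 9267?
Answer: 37218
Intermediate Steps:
c(D) = 46 + D
(c(-60) + t) - 1*(-27965) = ((46 - 60) + 9267) - 1*(-27965) = (-14 + 9267) + 27965 = 9253 + 27965 = 37218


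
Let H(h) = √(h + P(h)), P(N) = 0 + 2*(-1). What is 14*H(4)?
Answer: 14*√2 ≈ 19.799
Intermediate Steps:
P(N) = -2 (P(N) = 0 - 2 = -2)
H(h) = √(-2 + h) (H(h) = √(h - 2) = √(-2 + h))
14*H(4) = 14*√(-2 + 4) = 14*√2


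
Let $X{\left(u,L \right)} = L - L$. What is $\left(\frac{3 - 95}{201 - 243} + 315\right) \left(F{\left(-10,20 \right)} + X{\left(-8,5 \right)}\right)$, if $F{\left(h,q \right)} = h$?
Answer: $- \frac{66610}{21} \approx -3171.9$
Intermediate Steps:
$X{\left(u,L \right)} = 0$
$\left(\frac{3 - 95}{201 - 243} + 315\right) \left(F{\left(-10,20 \right)} + X{\left(-8,5 \right)}\right) = \left(\frac{3 - 95}{201 - 243} + 315\right) \left(-10 + 0\right) = \left(- \frac{92}{-42} + 315\right) \left(-10\right) = \left(\left(-92\right) \left(- \frac{1}{42}\right) + 315\right) \left(-10\right) = \left(\frac{46}{21} + 315\right) \left(-10\right) = \frac{6661}{21} \left(-10\right) = - \frac{66610}{21}$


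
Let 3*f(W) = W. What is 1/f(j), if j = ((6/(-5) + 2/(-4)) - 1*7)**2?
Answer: 100/2523 ≈ 0.039635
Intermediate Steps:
j = 7569/100 (j = ((6*(-1/5) + 2*(-1/4)) - 7)**2 = ((-6/5 - 1/2) - 7)**2 = (-17/10 - 7)**2 = (-87/10)**2 = 7569/100 ≈ 75.690)
f(W) = W/3
1/f(j) = 1/((1/3)*(7569/100)) = 1/(2523/100) = 100/2523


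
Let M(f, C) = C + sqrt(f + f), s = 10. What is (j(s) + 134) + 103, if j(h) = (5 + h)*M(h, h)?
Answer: 387 + 30*sqrt(5) ≈ 454.08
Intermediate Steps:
M(f, C) = C + sqrt(2)*sqrt(f) (M(f, C) = C + sqrt(2*f) = C + sqrt(2)*sqrt(f))
j(h) = (5 + h)*(h + sqrt(2)*sqrt(h))
(j(s) + 134) + 103 = ((5 + 10)*(10 + sqrt(2)*sqrt(10)) + 134) + 103 = (15*(10 + 2*sqrt(5)) + 134) + 103 = ((150 + 30*sqrt(5)) + 134) + 103 = (284 + 30*sqrt(5)) + 103 = 387 + 30*sqrt(5)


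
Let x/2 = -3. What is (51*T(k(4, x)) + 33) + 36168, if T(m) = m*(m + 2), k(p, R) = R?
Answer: 37425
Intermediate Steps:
x = -6 (x = 2*(-3) = -6)
T(m) = m*(2 + m)
(51*T(k(4, x)) + 33) + 36168 = (51*(-6*(2 - 6)) + 33) + 36168 = (51*(-6*(-4)) + 33) + 36168 = (51*24 + 33) + 36168 = (1224 + 33) + 36168 = 1257 + 36168 = 37425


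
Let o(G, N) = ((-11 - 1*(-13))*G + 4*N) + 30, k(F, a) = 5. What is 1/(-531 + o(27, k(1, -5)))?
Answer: -1/427 ≈ -0.0023419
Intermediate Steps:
o(G, N) = 30 + 2*G + 4*N (o(G, N) = ((-11 + 13)*G + 4*N) + 30 = (2*G + 4*N) + 30 = 30 + 2*G + 4*N)
1/(-531 + o(27, k(1, -5))) = 1/(-531 + (30 + 2*27 + 4*5)) = 1/(-531 + (30 + 54 + 20)) = 1/(-531 + 104) = 1/(-427) = -1/427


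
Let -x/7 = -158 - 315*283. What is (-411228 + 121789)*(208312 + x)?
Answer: -241228014087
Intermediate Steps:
x = 625121 (x = -7*(-158 - 315*283) = -7*(-158 - 89145) = -7*(-89303) = 625121)
(-411228 + 121789)*(208312 + x) = (-411228 + 121789)*(208312 + 625121) = -289439*833433 = -241228014087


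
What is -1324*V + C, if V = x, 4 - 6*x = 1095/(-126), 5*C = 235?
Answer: -173462/63 ≈ -2753.4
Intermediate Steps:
C = 47 (C = (⅕)*235 = 47)
x = 533/252 (x = ⅔ - 365/(2*(-126)) = ⅔ - 365*(-1)/(2*126) = ⅔ - ⅙*(-365/42) = ⅔ + 365/252 = 533/252 ≈ 2.1151)
V = 533/252 ≈ 2.1151
-1324*V + C = -1324*533/252 + 47 = -176423/63 + 47 = -173462/63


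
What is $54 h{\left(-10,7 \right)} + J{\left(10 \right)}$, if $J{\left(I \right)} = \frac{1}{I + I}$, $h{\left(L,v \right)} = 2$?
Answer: $\frac{2161}{20} \approx 108.05$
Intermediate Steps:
$J{\left(I \right)} = \frac{1}{2 I}$
$54 h{\left(-10,7 \right)} + J{\left(10 \right)} = 54 \cdot 2 + \frac{1}{2 \cdot 10} = 108 + \frac{1}{2} \cdot \frac{1}{10} = 108 + \frac{1}{20} = \frac{2161}{20}$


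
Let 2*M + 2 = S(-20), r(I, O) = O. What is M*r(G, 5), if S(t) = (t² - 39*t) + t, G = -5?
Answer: 2895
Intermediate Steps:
S(t) = t² - 38*t
M = 579 (M = -1 + (-20*(-38 - 20))/2 = -1 + (-20*(-58))/2 = -1 + (½)*1160 = -1 + 580 = 579)
M*r(G, 5) = 579*5 = 2895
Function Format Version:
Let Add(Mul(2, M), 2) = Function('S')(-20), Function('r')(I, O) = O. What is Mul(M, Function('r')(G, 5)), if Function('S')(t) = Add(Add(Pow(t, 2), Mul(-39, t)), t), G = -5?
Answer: 2895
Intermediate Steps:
Function('S')(t) = Add(Pow(t, 2), Mul(-38, t))
M = 579 (M = Add(-1, Mul(Rational(1, 2), Mul(-20, Add(-38, -20)))) = Add(-1, Mul(Rational(1, 2), Mul(-20, -58))) = Add(-1, Mul(Rational(1, 2), 1160)) = Add(-1, 580) = 579)
Mul(M, Function('r')(G, 5)) = Mul(579, 5) = 2895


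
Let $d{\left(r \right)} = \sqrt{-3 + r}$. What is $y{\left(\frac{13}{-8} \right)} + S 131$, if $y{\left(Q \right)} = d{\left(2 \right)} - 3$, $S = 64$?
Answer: $8381 + i \approx 8381.0 + 1.0 i$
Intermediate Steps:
$y{\left(Q \right)} = -3 + i$ ($y{\left(Q \right)} = \sqrt{-3 + 2} - 3 = \sqrt{-1} - 3 = i - 3 = -3 + i$)
$y{\left(\frac{13}{-8} \right)} + S 131 = \left(-3 + i\right) + 64 \cdot 131 = \left(-3 + i\right) + 8384 = 8381 + i$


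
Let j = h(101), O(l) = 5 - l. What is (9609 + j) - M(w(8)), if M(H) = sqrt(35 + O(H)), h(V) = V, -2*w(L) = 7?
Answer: 9710 - sqrt(174)/2 ≈ 9703.4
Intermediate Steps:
w(L) = -7/2 (w(L) = -1/2*7 = -7/2)
M(H) = sqrt(40 - H) (M(H) = sqrt(35 + (5 - H)) = sqrt(40 - H))
j = 101
(9609 + j) - M(w(8)) = (9609 + 101) - sqrt(40 - 1*(-7/2)) = 9710 - sqrt(40 + 7/2) = 9710 - sqrt(87/2) = 9710 - sqrt(174)/2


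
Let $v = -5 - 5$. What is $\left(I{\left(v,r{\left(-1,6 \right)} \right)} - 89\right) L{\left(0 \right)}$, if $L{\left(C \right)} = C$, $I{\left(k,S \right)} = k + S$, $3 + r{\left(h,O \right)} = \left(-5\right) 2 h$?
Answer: $0$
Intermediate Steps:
$v = -10$ ($v = -5 - 5 = -10$)
$r{\left(h,O \right)} = -3 - 10 h$ ($r{\left(h,O \right)} = -3 + \left(-5\right) 2 h = -3 - 10 h$)
$I{\left(k,S \right)} = S + k$
$\left(I{\left(v,r{\left(-1,6 \right)} \right)} - 89\right) L{\left(0 \right)} = \left(\left(\left(-3 - -10\right) - 10\right) - 89\right) 0 = \left(\left(\left(-3 + 10\right) - 10\right) - 89\right) 0 = \left(\left(7 - 10\right) - 89\right) 0 = \left(-3 - 89\right) 0 = \left(-92\right) 0 = 0$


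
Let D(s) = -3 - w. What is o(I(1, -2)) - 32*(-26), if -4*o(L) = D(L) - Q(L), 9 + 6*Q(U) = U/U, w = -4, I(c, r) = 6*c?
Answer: 9977/12 ≈ 831.42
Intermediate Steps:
D(s) = 1 (D(s) = -3 - 1*(-4) = -3 + 4 = 1)
Q(U) = -4/3 (Q(U) = -3/2 + (U/U)/6 = -3/2 + (⅙)*1 = -3/2 + ⅙ = -4/3)
o(L) = -7/12 (o(L) = -(1 - 1*(-4/3))/4 = -(1 + 4/3)/4 = -¼*7/3 = -7/12)
o(I(1, -2)) - 32*(-26) = -7/12 - 32*(-26) = -7/12 + 832 = 9977/12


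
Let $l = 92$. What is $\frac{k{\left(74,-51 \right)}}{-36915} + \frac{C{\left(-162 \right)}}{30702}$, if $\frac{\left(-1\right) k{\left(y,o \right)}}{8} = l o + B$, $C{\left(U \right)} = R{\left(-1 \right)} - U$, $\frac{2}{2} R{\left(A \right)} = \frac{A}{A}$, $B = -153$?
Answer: $- \frac{78932825}{75557622} \approx -1.0447$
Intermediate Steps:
$R{\left(A \right)} = 1$ ($R{\left(A \right)} = \frac{A}{A} = 1$)
$C{\left(U \right)} = 1 - U$
$k{\left(y,o \right)} = 1224 - 736 o$ ($k{\left(y,o \right)} = - 8 \left(92 o - 153\right) = - 8 \left(-153 + 92 o\right) = 1224 - 736 o$)
$\frac{k{\left(74,-51 \right)}}{-36915} + \frac{C{\left(-162 \right)}}{30702} = \frac{1224 - -37536}{-36915} + \frac{1 - -162}{30702} = \left(1224 + 37536\right) \left(- \frac{1}{36915}\right) + \left(1 + 162\right) \frac{1}{30702} = 38760 \left(- \frac{1}{36915}\right) + 163 \cdot \frac{1}{30702} = - \frac{2584}{2461} + \frac{163}{30702} = - \frac{78932825}{75557622}$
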